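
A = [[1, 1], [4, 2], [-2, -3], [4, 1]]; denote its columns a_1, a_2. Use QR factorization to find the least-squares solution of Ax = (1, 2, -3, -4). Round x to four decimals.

e_1 = a_1/‖a_1‖ = (1, 4, -2, 4)/6.0828 = (0.1644, 0.6576, -0.3288, 0.6576).
r_{12} = e_1·a_2 = 3.1236.
u_2 = a_2 − 3.1236·e_1 = (0.4865, -0.0541, -1.9730, -1.0541).
‖u_2‖ = 2.2898, so e_2 = (0.2125, -0.0236, -0.8616, -0.4603).
Qᵀb = (-0.1644, 4.5914).
Back-substitute: x_2 = 4.5914/2.2898 = 2.0052.
x_1 = (-0.1644 − 3.1236·2.0052)/6.0828 = -1.0567.

x = (-1.0567, 2.0052)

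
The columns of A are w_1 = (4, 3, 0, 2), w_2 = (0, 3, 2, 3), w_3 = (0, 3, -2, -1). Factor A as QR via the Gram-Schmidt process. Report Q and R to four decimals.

w_1 = (4, 3, 0, 2); ‖w_1‖ = 5.3852, so e_1 = (0.7428, 0.5571, 0.0000, 0.3714).
e_1·w_2 = 0.7428·0 + 0.5571·3 + 0.0000·2 + 0.3714·3 = 2.7854.
u_2 = w_2 − 2.7854·e_1 = (-2.0690, 1.4483, 2.0000, 1.9655).
‖u_2‖ = 3.7738, so e_2 = (-0.5482, 0.3838, 0.5300, 0.5208).
e_1·w_3 = 0.7428·0 + 0.5571·3 + 0.0000·(-2) + 0.3714·(-1) = 1.2999; e_2·w_3 = (-0.5482)·0 + 0.3838·3 + 0.5300·(-2) + 0.5208·(-1) = -0.4295.
u_3 = w_3 − 1.2999·e_1 + 0.4295·e_2 = (-1.2010, 2.4407, -1.7724, -1.2591).
‖u_3‖ = 3.4822, so e_3 = (-0.3449, 0.7009, -0.5090, -0.3616).

Q = [[0.7428, -0.5482, -0.3449], [0.5571, 0.3838, 0.7009], [0.0000, 0.5300, -0.5090], [0.3714, 0.5208, -0.3616]], R = [[5.3852, 2.7854, 1.2999], [0.0000, 3.7738, -0.4295], [0.0000, 0.0000, 3.4822]]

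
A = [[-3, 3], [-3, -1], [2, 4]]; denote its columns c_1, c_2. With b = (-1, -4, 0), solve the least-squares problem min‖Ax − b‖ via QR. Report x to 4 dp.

x = (0.6831, -0.0141)

c_1 = (-3, -3, 2); ‖c_1‖ = 4.6904, so q_1 = (-0.6396, -0.6396, 0.4264).
q_1·c_2 = (-0.6396)·3 + (-0.6396)·(-1) + 0.4264·4 = 0.4264.
u_2 = c_2 − 0.4264·q_1 = (3.2727, -0.7273, 3.8182).
‖u_2‖ = 5.0812, so q_2 = (0.6441, -0.1431, 0.7514).
Qᵀb = (3.1980, -0.0716).
Back-substitute: x_2 = -0.0716/5.0812 = -0.0141.
x_1 = (3.1980 − 0.4264·(-0.0141))/4.6904 = 0.6831.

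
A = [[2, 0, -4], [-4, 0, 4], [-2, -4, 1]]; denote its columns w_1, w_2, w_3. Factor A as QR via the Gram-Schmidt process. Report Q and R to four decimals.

w_1 = (2, -4, -2); ‖w_1‖ = 4.8990, so e_1 = (0.4082, -0.8165, -0.4082).
e_1·w_2 = 0.4082·0 + (-0.8165)·0 + (-0.4082)·(-4) = 1.6330.
u_2 = w_2 − 1.6330·e_1 = (-0.6667, 1.3333, -3.3333).
‖u_2‖ = 3.6515, so e_2 = (-0.1826, 0.3651, -0.9129).
e_1·w_3 = 0.4082·(-4) + (-0.8165)·4 + (-0.4082)·1 = -5.3072; e_2·w_3 = (-0.1826)·(-4) + 0.3651·4 + (-0.9129)·1 = 1.2780.
u_3 = w_3 + 5.3072·e_1 − 1.2780·e_2 = (-1.6000, -0.8000, 0.0000).
‖u_3‖ = 1.7889, so e_3 = (-0.8944, -0.4472, 0.0000).

Q = [[0.4082, -0.1826, -0.8944], [-0.8165, 0.3651, -0.4472], [-0.4082, -0.9129, 0.0000]], R = [[4.8990, 1.6330, -5.3072], [0.0000, 3.6515, 1.2780], [0.0000, 0.0000, 1.7889]]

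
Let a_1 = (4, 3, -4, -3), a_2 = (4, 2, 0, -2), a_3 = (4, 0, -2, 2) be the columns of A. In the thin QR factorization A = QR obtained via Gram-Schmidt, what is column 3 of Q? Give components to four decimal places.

e_3 = (0.5212, -0.2792, -0.2606, 0.7632)

a_1 = (4, 3, -4, -3); ‖a_1‖ = 7.0711, so e_1 = (0.5657, 0.4243, -0.5657, -0.4243).
e_1·a_2 = 0.5657·4 + 0.4243·2 + (-0.5657)·0 + (-0.4243)·(-2) = 3.9598.
u_2 = a_2 − 3.9598·e_1 = (1.7600, 0.3200, 2.2400, -0.3200).
‖u_2‖ = 2.8844, so e_2 = (0.6102, 0.1109, 0.7766, -0.1109).
e_1·a_3 = 0.5657·4 + 0.4243·0 + (-0.5657)·(-2) + (-0.4243)·2 = 2.5456; e_2·a_3 = 0.6102·4 + 0.1109·0 + 0.7766·(-2) + (-0.1109)·2 = 0.6656.
u_3 = a_3 − 2.5456·e_1 − 0.6656·e_2 = (2.1538, -1.1538, -1.0769, 3.1538).
‖u_3‖ = 4.1324, so e_3 = (0.5212, -0.2792, -0.2606, 0.7632).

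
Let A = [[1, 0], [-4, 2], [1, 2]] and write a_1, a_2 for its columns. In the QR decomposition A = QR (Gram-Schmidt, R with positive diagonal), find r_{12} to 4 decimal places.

r_{12} = -1.4142

a_1 = (1, -4, 1); ‖a_1‖ = 4.2426, so q_1 = (0.2357, -0.9428, 0.2357).
r_{12} = q_1·a_2 = -1.4142.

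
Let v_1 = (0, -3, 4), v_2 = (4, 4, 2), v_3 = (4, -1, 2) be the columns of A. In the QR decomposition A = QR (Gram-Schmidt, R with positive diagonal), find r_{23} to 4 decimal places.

v_1 = (0, -3, 4); ‖v_1‖ = 5.0000, so q_1 = (0.0000, -0.6000, 0.8000).
q_1·v_2 = 0.0000·4 + (-0.6000)·4 + 0.8000·2 = -0.8000.
u_2 = v_2 + 0.8000·q_1 = (4.0000, 3.5200, 2.6400).
‖u_2‖ = 5.9464, so q_2 = (0.6727, 0.5920, 0.4440).
r_{23} = q_2·v_3 = 2.9867.

r_{23} = 2.9867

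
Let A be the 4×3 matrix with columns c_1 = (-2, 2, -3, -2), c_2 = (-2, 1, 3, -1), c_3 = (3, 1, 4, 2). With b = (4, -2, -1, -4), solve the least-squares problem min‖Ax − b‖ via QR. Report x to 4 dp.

e_1 = c_1/‖c_1‖ = (-2, 2, -3, -2)/4.5826 = (-0.4364, 0.4364, -0.6547, -0.4364).
r_{12} = e_1·c_2 = -0.2182.
u_2 = c_2 + 0.2182·e_1 = (-2.0952, 1.0952, 2.8571, -1.0952).
‖u_2‖ = 3.8668, so e_2 = (-0.5418, 0.2832, 0.7389, -0.2832).
r_{13} = e_1·c_3 = -4.3644; r_{23} = e_2·c_3 = 1.0468.
u_3 = c_3 + 4.3644·e_1 − 1.0468·e_2 = (1.6624, 2.6083, 0.3694, 0.3917).
‖u_3‖ = 3.1395, so e_3 = (0.5295, 0.8308, 0.1177, 0.1248).
Qᵀb = (-0.2182, -2.3398, -0.1603).
Back-substitute: x_3 = -0.1603/3.1395 = -0.0511.
x_2 = (-2.3398 − 1.0468·(-0.0511))/3.8668 = -0.5913.
x_1 = (-0.2182 + 0.2182·(-0.5913) + 4.3644·(-0.0511))/4.5826 = -0.1244.

x = (-0.1244, -0.5913, -0.0511)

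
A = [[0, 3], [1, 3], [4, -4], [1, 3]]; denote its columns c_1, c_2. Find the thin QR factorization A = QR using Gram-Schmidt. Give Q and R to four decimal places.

q_1 = c_1/‖c_1‖ = (0, 1, 4, 1)/4.2426 = (0.0000, 0.2357, 0.9428, 0.2357).
r_{12} = q_1·c_2 = -2.3570.
u_2 = c_2 + 2.3570·q_1 = (3.0000, 3.5556, -1.7778, 3.5556).
‖u_2‖ = 6.1192, so q_2 = (0.4903, 0.5811, -0.2905, 0.5811).

Q = [[0.0000, 0.4903], [0.2357, 0.5811], [0.9428, -0.2905], [0.2357, 0.5811]], R = [[4.2426, -2.3570], [0.0000, 6.1192]]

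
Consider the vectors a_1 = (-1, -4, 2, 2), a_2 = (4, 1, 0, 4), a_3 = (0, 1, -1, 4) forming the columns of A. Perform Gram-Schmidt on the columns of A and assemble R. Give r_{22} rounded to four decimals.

a_1 = (-1, -4, 2, 2); ‖a_1‖ = 5.0000, so e_1 = (-0.2000, -0.8000, 0.4000, 0.4000).
e_1·a_2 = (-0.2000)·4 + (-0.8000)·1 + 0.4000·0 + 0.4000·4 = 0.0000.
u_2 = a_2 + 0.0000·e_1 = (4.0000, 1.0000, 0.0000, 4.0000).
r_{22} = ‖u_2‖ = 5.7446.

r_{22} = 5.7446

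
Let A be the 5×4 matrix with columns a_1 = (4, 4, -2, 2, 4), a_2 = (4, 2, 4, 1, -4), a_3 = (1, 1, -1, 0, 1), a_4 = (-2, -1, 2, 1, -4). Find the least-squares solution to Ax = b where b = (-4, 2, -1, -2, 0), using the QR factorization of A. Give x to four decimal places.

q_1 = a_1/‖a_1‖ = (4, 4, -2, 2, 4)/7.4833 = (0.5345, 0.5345, -0.2673, 0.2673, 0.5345).
r_{12} = q_1·a_2 = 0.2673.
u_2 = a_2 − 0.2673·q_1 = (3.8571, 1.8571, 4.0714, 0.9286, -4.1429).
‖u_2‖ = 7.2752, so q_2 = (0.5302, 0.2553, 0.5596, 0.1276, -0.5694).
r_{13} = q_1·a_3 = 1.8708; r_{23} = q_2·a_3 = -0.3436.
u_3 = a_3 − 1.8708·q_1 + 0.3436·q_2 = (0.1822, 0.0877, -0.3077, -0.4561, -0.1957).
‖u_3‖ = 0.6180, so q_3 = (0.2948, 0.1419, -0.4979, -0.7381, -0.3166).
r_{14} = q_1·a_4 = -4.0089; r_{24} = q_2·a_4 = 2.2091; r_{34} = q_3·a_4 = -1.1989.
u_4 = a_4 + 4.0089·q_1 − 2.2091·q_2 + 1.1989·q_3 = (-0.6749, 0.7491, -0.9046, 0.9046, -0.9788).
‖u_4‖ = 1.9003, so q_4 = (-0.3552, 0.3942, -0.4760, 0.4760, -0.5151).
Qᵀb = (-1.3363, -2.4251, 1.0788, 1.7330).
Back-substitute: x_4 = 1.7330/1.9003 = 0.9119.
x_3 = (1.0788 + 1.1989·0.9119)/0.6180 = 3.5147.
x_2 = (-2.4251 + 0.3436·3.5147 − 2.2091·0.9119)/7.2752 = -0.4442.
x_1 = (-1.3363 − 0.2673·(-0.4442) − 1.8708·3.5147 + 4.0089·0.9119)/7.4833 = -0.5528.

x = (-0.5528, -0.4442, 3.5147, 0.9119)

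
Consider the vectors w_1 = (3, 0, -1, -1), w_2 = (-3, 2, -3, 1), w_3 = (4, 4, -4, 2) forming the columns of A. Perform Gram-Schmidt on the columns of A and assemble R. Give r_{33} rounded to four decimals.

e_1 = w_1/‖w_1‖ = (3, 0, -1, -1)/3.3166 = (0.9045, 0.0000, -0.3015, -0.3015).
r_{12} = e_1·w_2 = -2.1106.
u_2 = w_2 + 2.1106·e_1 = (-1.0909, 2.0000, -3.6364, 0.3636).
‖u_2‖ = 4.3064, so e_2 = (-0.2533, 0.4644, -0.8444, 0.0844).
r_{13} = e_1·w_3 = 4.2212; r_{23} = e_2·w_3 = 4.3909.
u_3 = w_3 − 4.2212·e_1 − 4.3909·e_2 = (1.2941, 1.9608, 0.9804, 2.9020).
r_{33} = ‖u_3‖ = 3.8603.

r_{33} = 3.8603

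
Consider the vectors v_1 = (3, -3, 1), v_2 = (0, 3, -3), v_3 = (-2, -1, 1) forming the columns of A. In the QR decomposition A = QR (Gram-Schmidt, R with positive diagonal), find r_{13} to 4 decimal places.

r_{13} = -0.4588

v_1 = (3, -3, 1); ‖v_1‖ = 4.3589, so e_1 = (0.6882, -0.6882, 0.2294).
r_{13} = e_1·v_3 = -0.4588.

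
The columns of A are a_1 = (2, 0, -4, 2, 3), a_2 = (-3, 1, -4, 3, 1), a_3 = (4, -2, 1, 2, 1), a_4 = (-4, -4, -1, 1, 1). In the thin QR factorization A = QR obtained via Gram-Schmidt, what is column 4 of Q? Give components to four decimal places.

a_1 = (2, 0, -4, 2, 3); ‖a_1‖ = 5.7446, so e_1 = (0.3482, 0.0000, -0.6963, 0.3482, 0.5222).
e_1·a_2 = 0.3482·(-3) + 0.0000·1 + (-0.6963)·(-4) + 0.3482·3 + 0.5222·1 = 3.3075.
u_2 = a_2 − 3.3075·e_1 = (-4.1515, 1.0000, -1.6970, 1.8485, -0.7273).
‖u_2‖ = 5.0061, so e_2 = (-0.8293, 0.1998, -0.3390, 0.3692, -0.1453).
e_1·a_3 = 0.3482·4 + 0.0000·(-2) + (-0.6963)·1 + 0.3482·2 + 0.5222·1 = 1.9149; e_2·a_3 = (-0.8293)·4 + 0.1998·(-2) + (-0.3390)·1 + 0.3692·2 + (-0.1453)·1 = -3.4625.
u_3 = a_3 − 1.9149·e_1 + 3.4625·e_2 = (0.4619, -1.3083, 1.1596, 2.6119, -0.5030).
‖u_3‖ = 3.2163, so e_3 = (0.1436, -0.4068, 0.3605, 0.8121, -0.1564).
e_1·a_4 = 0.3482·(-4) + 0.0000·(-4) + (-0.6963)·(-1) + 0.3482·1 + 0.5222·1 = 0.1741; e_2·a_4 = (-0.8293)·(-4) + 0.1998·(-4) + (-0.3390)·(-1) + 0.3692·1 + (-0.1453)·1 = 3.0811; e_3·a_4 = 0.1436·(-4) + (-0.4068)·(-4) + 0.3605·(-1) + 0.8121·1 + (-0.1564)·1 = 1.3478.
u_4 = a_4 − 0.1741·e_1 − 3.0811·e_2 − 1.3478·e_3 = (-1.6990, -4.0672, -0.3203, -1.2928, 1.5675).
‖u_4‖ = 4.8641, so e_4 = (-0.3493, -0.8362, -0.0658, -0.2658, 0.3223).

e_4 = (-0.3493, -0.8362, -0.0658, -0.2658, 0.3223)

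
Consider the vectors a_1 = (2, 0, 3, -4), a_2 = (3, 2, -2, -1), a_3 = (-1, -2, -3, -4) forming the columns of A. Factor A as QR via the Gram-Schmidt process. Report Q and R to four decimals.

Q = [[0.3714, 0.6522, -0.3176], [0.0000, 0.4788, -0.4218], [0.5571, -0.5779, -0.5955], [-0.7428, -0.1073, -0.6054]], R = [[5.3852, 0.7428, 0.9285], [0.0000, 4.1771, 0.5531], [0.0000, 0.0000, 5.3695]]

a_1 = (2, 0, 3, -4); ‖a_1‖ = 5.3852, so q_1 = (0.3714, 0.0000, 0.5571, -0.7428).
q_1·a_2 = 0.3714·3 + 0.0000·2 + 0.5571·(-2) + (-0.7428)·(-1) = 0.7428.
u_2 = a_2 − 0.7428·q_1 = (2.7241, 2.0000, -2.4138, -0.4483).
‖u_2‖ = 4.1771, so q_2 = (0.6522, 0.4788, -0.5779, -0.1073).
q_1·a_3 = 0.3714·(-1) + 0.0000·(-2) + 0.5571·(-3) + (-0.7428)·(-4) = 0.9285; q_2·a_3 = 0.6522·(-1) + 0.4788·(-2) + (-0.5779)·(-3) + (-0.1073)·(-4) = 0.5531.
u_3 = a_3 − 0.9285·q_1 − 0.5531·q_2 = (-1.7055, -2.2648, -3.1976, -3.2510).
‖u_3‖ = 5.3695, so q_3 = (-0.3176, -0.4218, -0.5955, -0.6054).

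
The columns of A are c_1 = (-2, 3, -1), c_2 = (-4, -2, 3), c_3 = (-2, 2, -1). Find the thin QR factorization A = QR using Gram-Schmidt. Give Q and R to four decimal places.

c_1 = (-2, 3, -1); ‖c_1‖ = 3.7417, so e_1 = (-0.5345, 0.8018, -0.2673).
e_1·c_2 = (-0.5345)·(-4) + 0.8018·(-2) + (-0.2673)·3 = -0.2673.
u_2 = c_2 + 0.2673·e_1 = (-4.1429, -1.7857, 2.9286).
‖u_2‖ = 5.3785, so e_2 = (-0.7703, -0.3320, 0.5445).
e_1·c_3 = (-0.5345)·(-2) + 0.8018·2 + (-0.2673)·(-1) = 2.9399; e_2·c_3 = (-0.7703)·(-2) + (-0.3320)·2 + 0.5445·(-1) = 0.3320.
u_3 = c_3 − 2.9399·e_1 − 0.3320·e_2 = (-0.1728, -0.2469, -0.3951).
‖u_3‖ = 0.4969, so e_3 = (-0.3478, -0.4969, -0.7950).

Q = [[-0.5345, -0.7703, -0.3478], [0.8018, -0.3320, -0.4969], [-0.2673, 0.5445, -0.7950]], R = [[3.7417, -0.2673, 2.9399], [0.0000, 5.3785, 0.3320], [0.0000, 0.0000, 0.4969]]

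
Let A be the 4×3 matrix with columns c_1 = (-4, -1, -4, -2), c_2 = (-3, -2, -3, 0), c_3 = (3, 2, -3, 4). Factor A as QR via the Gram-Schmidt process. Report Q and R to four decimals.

Q = [[-0.6576, -0.0980, 0.3616], [-0.1644, -0.6717, 0.4856], [-0.6576, -0.0980, -0.6854], [-0.3288, 0.7277, 0.4046]], R = [[6.0828, 4.2744, -1.6440], [0.0000, 1.9313, 1.5674], [0.0000, 0.0000, 5.7307]]

e_1 = c_1/‖c_1‖ = (-4, -1, -4, -2)/6.0828 = (-0.6576, -0.1644, -0.6576, -0.3288).
r_{12} = e_1·c_2 = 4.2744.
u_2 = c_2 − 4.2744·e_1 = (-0.1892, -1.2973, -0.1892, 1.4054).
‖u_2‖ = 1.9313, so e_2 = (-0.0980, -0.6717, -0.0980, 0.7277).
r_{13} = e_1·c_3 = -1.6440; r_{23} = e_2·c_3 = 1.5674.
u_3 = c_3 + 1.6440·e_1 − 1.5674·e_2 = (2.0725, 2.7826, -3.9275, 2.3188).
‖u_3‖ = 5.7307, so e_3 = (0.3616, 0.4856, -0.6854, 0.4046).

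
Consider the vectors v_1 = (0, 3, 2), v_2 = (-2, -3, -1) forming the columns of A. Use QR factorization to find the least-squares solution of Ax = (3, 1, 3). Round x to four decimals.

v_1 = (0, 3, 2); ‖v_1‖ = 3.6056, so q_1 = (0.0000, 0.8321, 0.5547).
q_1·v_2 = 0.0000·(-2) + 0.8321·(-3) + 0.5547·(-1) = -3.0509.
u_2 = v_2 + 3.0509·q_1 = (-2.0000, -0.4615, 0.6923).
‖u_2‖ = 2.1662, so q_2 = (-0.9233, -0.2131, 0.3196).
Qᵀb = (2.4962, -2.0241).
Back-substitute: x_2 = -2.0241/2.1662 = -0.9344.
x_1 = (2.4962 + 3.0509·(-0.9344))/3.6056 = -0.0984.

x = (-0.0984, -0.9344)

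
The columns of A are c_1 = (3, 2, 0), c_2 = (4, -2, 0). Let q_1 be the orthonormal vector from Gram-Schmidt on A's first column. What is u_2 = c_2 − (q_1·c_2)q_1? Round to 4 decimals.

q_1 = c_1/‖c_1‖ = (3, 2, 0)/3.6056 = (0.8321, 0.5547, 0.0000).
r_{12} = q_1·c_2 = 2.2188.
u_2 = c_2 − 2.2188·q_1 = (2.1538, -3.2308, 0.0000).

u_2 = (2.1538, -3.2308, 0.0000)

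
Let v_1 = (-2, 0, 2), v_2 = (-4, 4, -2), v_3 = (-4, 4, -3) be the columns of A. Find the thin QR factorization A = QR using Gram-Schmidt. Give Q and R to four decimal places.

Q = [[-0.7071, -0.5145, -0.4851], [0.0000, 0.6860, -0.7276], [0.7071, -0.5145, -0.4851]], R = [[2.8284, 1.4142, 0.7071], [0.0000, 5.8310, 6.3454], [0.0000, 0.0000, 0.4851]]

v_1 = (-2, 0, 2); ‖v_1‖ = 2.8284, so e_1 = (-0.7071, 0.0000, 0.7071).
e_1·v_2 = (-0.7071)·(-4) + 0.0000·4 + 0.7071·(-2) = 1.4142.
u_2 = v_2 − 1.4142·e_1 = (-3.0000, 4.0000, -3.0000).
‖u_2‖ = 5.8310, so e_2 = (-0.5145, 0.6860, -0.5145).
e_1·v_3 = (-0.7071)·(-4) + 0.0000·4 + 0.7071·(-3) = 0.7071; e_2·v_3 = (-0.5145)·(-4) + 0.6860·4 + (-0.5145)·(-3) = 6.3454.
u_3 = v_3 − 0.7071·e_1 − 6.3454·e_2 = (-0.2353, -0.3529, -0.2353).
‖u_3‖ = 0.4851, so e_3 = (-0.4851, -0.7276, -0.4851).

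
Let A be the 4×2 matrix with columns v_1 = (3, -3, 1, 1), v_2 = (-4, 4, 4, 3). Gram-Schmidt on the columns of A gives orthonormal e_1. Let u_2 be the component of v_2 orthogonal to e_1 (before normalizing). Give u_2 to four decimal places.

v_1 = (3, -3, 1, 1); ‖v_1‖ = 4.4721, so e_1 = (0.6708, -0.6708, 0.2236, 0.2236).
e_1·v_2 = 0.6708·(-4) + (-0.6708)·4 + 0.2236·4 + 0.2236·3 = -3.8013.
u_2 = v_2 + 3.8013·e_1 = (-1.4500, 1.4500, 4.8500, 3.8500).

u_2 = (-1.4500, 1.4500, 4.8500, 3.8500)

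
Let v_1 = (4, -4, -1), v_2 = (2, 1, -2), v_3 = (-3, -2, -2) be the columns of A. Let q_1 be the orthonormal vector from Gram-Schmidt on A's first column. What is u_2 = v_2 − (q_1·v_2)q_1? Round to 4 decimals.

u_2 = (1.2727, 1.7273, -1.8182)

v_1 = (4, -4, -1); ‖v_1‖ = 5.7446, so q_1 = (0.6963, -0.6963, -0.1741).
q_1·v_2 = 0.6963·2 + (-0.6963)·1 + (-0.1741)·(-2) = 1.0445.
u_2 = v_2 − 1.0445·q_1 = (1.2727, 1.7273, -1.8182).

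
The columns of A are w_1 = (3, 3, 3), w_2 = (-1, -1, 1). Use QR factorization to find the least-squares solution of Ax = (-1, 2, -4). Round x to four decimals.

w_1 = (3, 3, 3); ‖w_1‖ = 5.1962, so e_1 = (0.5774, 0.5774, 0.5774).
e_1·w_2 = 0.5774·(-1) + 0.5774·(-1) + 0.5774·1 = -0.5774.
u_2 = w_2 + 0.5774·e_1 = (-0.6667, -0.6667, 1.3333).
‖u_2‖ = 1.6330, so e_2 = (-0.4082, -0.4082, 0.8165).
Qᵀb = (-1.7321, -3.6742).
Back-substitute: x_2 = -3.6742/1.6330 = -2.2500.
x_1 = (-1.7321 + 0.5774·(-2.2500))/5.1962 = -0.5833.

x = (-0.5833, -2.2500)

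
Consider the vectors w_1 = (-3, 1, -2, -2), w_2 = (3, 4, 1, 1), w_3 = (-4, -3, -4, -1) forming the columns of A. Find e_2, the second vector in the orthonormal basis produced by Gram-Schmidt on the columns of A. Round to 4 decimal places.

w_1 = (-3, 1, -2, -2); ‖w_1‖ = 4.2426, so e_1 = (-0.7071, 0.2357, -0.4714, -0.4714).
e_1·w_2 = (-0.7071)·3 + 0.2357·4 + (-0.4714)·1 + (-0.4714)·1 = -2.1213.
u_2 = w_2 + 2.1213·e_1 = (1.5000, 4.5000, 0.0000, 0.0000).
‖u_2‖ = 4.7434, so e_2 = (0.3162, 0.9487, 0.0000, 0.0000).

e_2 = (0.3162, 0.9487, 0.0000, 0.0000)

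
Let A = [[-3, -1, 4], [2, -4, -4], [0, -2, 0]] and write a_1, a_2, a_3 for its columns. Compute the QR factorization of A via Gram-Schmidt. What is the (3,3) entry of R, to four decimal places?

r_{33} = 0.5080

a_1 = (-3, 2, 0); ‖a_1‖ = 3.6056, so q_1 = (-0.8321, 0.5547, 0.0000).
q_1·a_2 = (-0.8321)·(-1) + 0.5547·(-4) + 0.0000·(-2) = -1.3868.
u_2 = a_2 + 1.3868·q_1 = (-2.1538, -3.2308, -2.0000).
‖u_2‖ = 4.3677, so q_2 = (-0.4931, -0.7397, -0.4579).
q_1·a_3 = (-0.8321)·4 + 0.5547·(-4) + 0.0000·0 = -5.5470; q_2·a_3 = (-0.4931)·4 + (-0.7397)·(-4) + (-0.4579)·0 = 0.9863.
u_3 = a_3 + 5.5470·q_1 − 0.9863·q_2 = (-0.1290, -0.1935, 0.4516).
r_{33} = ‖u_3‖ = 0.5080.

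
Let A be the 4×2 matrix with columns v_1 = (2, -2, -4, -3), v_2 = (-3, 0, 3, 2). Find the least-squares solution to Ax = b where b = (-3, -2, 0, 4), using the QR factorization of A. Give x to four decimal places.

x = (0.6667, 1.5000)

v_1 = (2, -2, -4, -3); ‖v_1‖ = 5.7446, so q_1 = (0.3482, -0.3482, -0.6963, -0.5222).
q_1·v_2 = 0.3482·(-3) + (-0.3482)·0 + (-0.6963)·3 + (-0.5222)·2 = -4.1779.
u_2 = v_2 + 4.1779·q_1 = (-1.5455, -1.4545, 0.0909, -0.1818).
‖u_2‖ = 2.1320, so q_2 = (-0.7249, -0.6822, 0.0426, -0.0853).
Qᵀb = (-2.4371, 3.1980).
Back-substitute: x_2 = 3.1980/2.1320 = 1.5000.
x_1 = (-2.4371 + 4.1779·1.5000)/5.7446 = 0.6667.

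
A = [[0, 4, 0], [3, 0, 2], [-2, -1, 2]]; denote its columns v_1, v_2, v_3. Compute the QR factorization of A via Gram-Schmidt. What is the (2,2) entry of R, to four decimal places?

v_1 = (0, 3, -2); ‖v_1‖ = 3.6056, so e_1 = (0.0000, 0.8321, -0.5547).
e_1·v_2 = 0.0000·4 + 0.8321·0 + (-0.5547)·(-1) = 0.5547.
u_2 = v_2 − 0.5547·e_1 = (4.0000, -0.4615, -0.6923).
r_{22} = ‖u_2‖ = 4.0856.

r_{22} = 4.0856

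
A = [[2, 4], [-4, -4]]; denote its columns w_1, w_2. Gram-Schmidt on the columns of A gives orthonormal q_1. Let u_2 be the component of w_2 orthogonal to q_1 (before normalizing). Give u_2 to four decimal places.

u_2 = (1.6000, 0.8000)

q_1 = w_1/‖w_1‖ = (2, -4)/4.4721 = (0.4472, -0.8944).
r_{12} = q_1·w_2 = 5.3666.
u_2 = w_2 − 5.3666·q_1 = (1.6000, 0.8000).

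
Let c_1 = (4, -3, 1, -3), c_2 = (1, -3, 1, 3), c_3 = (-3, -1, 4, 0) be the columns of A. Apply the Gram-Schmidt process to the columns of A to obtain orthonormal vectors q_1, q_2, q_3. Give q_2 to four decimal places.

q_2 = (0.0976, -0.5855, 0.1952, 0.7807)

c_1 = (4, -3, 1, -3); ‖c_1‖ = 5.9161, so q_1 = (0.6761, -0.5071, 0.1690, -0.5071).
q_1·c_2 = 0.6761·1 + (-0.5071)·(-3) + 0.1690·1 + (-0.5071)·3 = 0.8452.
u_2 = c_2 − 0.8452·q_1 = (0.4286, -2.5714, 0.8571, 3.4286).
‖u_2‖ = 4.3916, so q_2 = (0.0976, -0.5855, 0.1952, 0.7807).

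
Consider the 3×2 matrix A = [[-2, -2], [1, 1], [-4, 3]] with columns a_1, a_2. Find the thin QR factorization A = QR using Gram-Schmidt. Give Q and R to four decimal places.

a_1 = (-2, 1, -4); ‖a_1‖ = 4.5826, so e_1 = (-0.4364, 0.2182, -0.8729).
e_1·a_2 = (-0.4364)·(-2) + 0.2182·1 + (-0.8729)·3 = -1.5275.
u_2 = a_2 + 1.5275·e_1 = (-2.6667, 1.3333, 1.6667).
‖u_2‖ = 3.4157, so e_2 = (-0.7807, 0.3904, 0.4880).

Q = [[-0.4364, -0.7807], [0.2182, 0.3904], [-0.8729, 0.4880]], R = [[4.5826, -1.5275], [0.0000, 3.4157]]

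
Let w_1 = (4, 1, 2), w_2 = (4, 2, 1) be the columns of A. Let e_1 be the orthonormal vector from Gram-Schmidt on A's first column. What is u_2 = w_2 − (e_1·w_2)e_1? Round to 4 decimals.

u_2 = (0.1905, 1.0476, -0.9048)

e_1 = w_1/‖w_1‖ = (4, 1, 2)/4.5826 = (0.8729, 0.2182, 0.4364).
r_{12} = e_1·w_2 = 4.3644.
u_2 = w_2 − 4.3644·e_1 = (0.1905, 1.0476, -0.9048).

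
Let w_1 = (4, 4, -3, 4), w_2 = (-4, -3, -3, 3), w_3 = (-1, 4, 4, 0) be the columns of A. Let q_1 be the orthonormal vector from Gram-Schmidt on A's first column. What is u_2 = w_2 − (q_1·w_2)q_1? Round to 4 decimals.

w_1 = (4, 4, -3, 4); ‖w_1‖ = 7.5498, so q_1 = (0.5298, 0.5298, -0.3974, 0.5298).
q_1·w_2 = 0.5298·(-4) + 0.5298·(-3) + (-0.3974)·(-3) + 0.5298·3 = -0.9272.
u_2 = w_2 + 0.9272·q_1 = (-3.5088, -2.5088, -3.3684, 3.4912).

u_2 = (-3.5088, -2.5088, -3.3684, 3.4912)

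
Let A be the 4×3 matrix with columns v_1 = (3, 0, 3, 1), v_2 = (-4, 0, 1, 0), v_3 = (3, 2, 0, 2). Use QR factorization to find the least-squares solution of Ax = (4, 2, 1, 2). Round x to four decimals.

x = (0.3359, -0.0548, 0.9204)

e_1 = v_1/‖v_1‖ = (3, 0, 3, 1)/4.3589 = (0.6882, 0.0000, 0.6882, 0.2294).
r_{12} = e_1·v_2 = -2.0647.
u_2 = v_2 + 2.0647·e_1 = (-2.5789, 0.0000, 2.4211, 0.4737).
‖u_2‖ = 3.5689, so e_2 = (-0.7226, 0.0000, 0.6784, 0.1327).
r_{13} = e_1·v_3 = 2.5236; r_{23} = e_2·v_3 = -1.9024.
u_3 = v_3 − 2.5236·e_1 + 1.9024·e_2 = (-0.1116, 2.0000, -0.4463, 1.6736).
‖u_3‖ = 2.6481, so e_3 = (-0.0421, 0.7553, -0.1685, 0.6320).
Qᵀb = (3.9001, -1.9467, 2.4374).
Back-substitute: x_3 = 2.4374/2.6481 = 0.9204.
x_2 = (-1.9467 + 1.9024·0.9204)/3.5689 = -0.0548.
x_1 = (3.9001 + 2.0647·(-0.0548) − 2.5236·0.9204)/4.3589 = 0.3359.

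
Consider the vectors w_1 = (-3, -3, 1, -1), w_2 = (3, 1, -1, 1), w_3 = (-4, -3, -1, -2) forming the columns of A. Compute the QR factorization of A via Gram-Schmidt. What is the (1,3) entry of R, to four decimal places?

w_1 = (-3, -3, 1, -1); ‖w_1‖ = 4.4721, so q_1 = (-0.6708, -0.6708, 0.2236, -0.2236).
r_{13} = q_1·w_3 = 4.9193.

r_{13} = 4.9193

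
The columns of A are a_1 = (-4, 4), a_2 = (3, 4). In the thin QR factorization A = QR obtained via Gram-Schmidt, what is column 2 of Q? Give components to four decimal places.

e_2 = (0.7071, 0.7071)

a_1 = (-4, 4); ‖a_1‖ = 5.6569, so e_1 = (-0.7071, 0.7071).
e_1·a_2 = (-0.7071)·3 + 0.7071·4 = 0.7071.
u_2 = a_2 − 0.7071·e_1 = (3.5000, 3.5000).
‖u_2‖ = 4.9497, so e_2 = (0.7071, 0.7071).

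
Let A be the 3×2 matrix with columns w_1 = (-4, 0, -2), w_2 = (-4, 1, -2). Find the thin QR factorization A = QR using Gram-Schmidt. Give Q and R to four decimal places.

w_1 = (-4, 0, -2); ‖w_1‖ = 4.4721, so e_1 = (-0.8944, 0.0000, -0.4472).
e_1·w_2 = (-0.8944)·(-4) + 0.0000·1 + (-0.4472)·(-2) = 4.4721.
u_2 = w_2 − 4.4721·e_1 = (0.0000, 1.0000, 0.0000).
‖u_2‖ = 1.0000, so e_2 = (0.0000, 1.0000, 0.0000).

Q = [[-0.8944, 0.0000], [0.0000, 1.0000], [-0.4472, 0.0000]], R = [[4.4721, 4.4721], [0.0000, 1.0000]]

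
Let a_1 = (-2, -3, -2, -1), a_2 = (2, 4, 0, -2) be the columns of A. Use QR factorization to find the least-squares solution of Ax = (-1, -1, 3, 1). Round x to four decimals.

x = (-0.6780, -0.7288)

e_1 = a_1/‖a_1‖ = (-2, -3, -2, -1)/4.2426 = (-0.4714, -0.7071, -0.4714, -0.2357).
r_{12} = e_1·a_2 = -3.2998.
u_2 = a_2 + 3.2998·e_1 = (0.4444, 1.6667, -1.5556, -2.7778).
‖u_2‖ = 3.6209, so e_2 = (0.1227, 0.4603, -0.4296, -0.7671).
Qᵀb = (-0.4714, -2.6390).
Back-substitute: x_2 = -2.6390/3.6209 = -0.7288.
x_1 = (-0.4714 + 3.2998·(-0.7288))/4.2426 = -0.6780.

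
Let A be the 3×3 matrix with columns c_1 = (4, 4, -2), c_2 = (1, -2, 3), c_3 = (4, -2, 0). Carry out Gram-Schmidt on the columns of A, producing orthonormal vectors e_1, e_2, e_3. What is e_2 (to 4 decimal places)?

e_2 = (0.6302, -0.2653, 0.7297)

e_1 = c_1/‖c_1‖ = (4, 4, -2)/6.0000 = (0.6667, 0.6667, -0.3333).
r_{12} = e_1·c_2 = -1.6667.
u_2 = c_2 + 1.6667·e_1 = (2.1111, -0.8889, 2.4444).
‖u_2‖ = 3.3500, so e_2 = (0.6302, -0.2653, 0.7297).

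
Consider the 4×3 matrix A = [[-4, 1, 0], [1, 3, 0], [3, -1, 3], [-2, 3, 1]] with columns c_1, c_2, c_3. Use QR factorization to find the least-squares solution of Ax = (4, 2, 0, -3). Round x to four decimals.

q_1 = c_1/‖c_1‖ = (-4, 1, 3, -2)/5.4772 = (-0.7303, 0.1826, 0.5477, -0.3651).
r_{12} = q_1·c_2 = -1.8257.
u_2 = c_2 + 1.8257·q_1 = (-0.3333, 3.3333, 0.0000, 2.3333).
‖u_2‖ = 4.0825, so q_2 = (-0.0816, 0.8165, 0.0000, 0.5715).
r_{13} = q_1·c_3 = 1.2780; r_{23} = q_2·c_3 = 0.5715.
u_3 = c_3 − 1.2780·q_1 − 0.5715·q_2 = (0.9800, -0.7000, 2.3000, 1.1400).
‖u_3‖ = 2.8355, so q_3 = (0.3456, -0.2469, 0.8111, 0.4020).
Qᵀb = (-1.4606, -0.4082, -0.3174).
Back-substitute: x_3 = -0.3174/2.8355 = -0.1119.
x_2 = (-0.4082 − 0.5715·(-0.1119))/4.0825 = -0.0843.
x_1 = (-1.4606 + 1.8257·(-0.0843) − 1.2780·(-0.1119))/5.4772 = -0.2687.

x = (-0.2687, -0.0843, -0.1119)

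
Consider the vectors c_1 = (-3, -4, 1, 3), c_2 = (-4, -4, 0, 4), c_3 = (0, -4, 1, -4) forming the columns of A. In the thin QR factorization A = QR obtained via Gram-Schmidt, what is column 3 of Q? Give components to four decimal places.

q_1 = c_1/‖c_1‖ = (-3, -4, 1, 3)/5.9161 = (-0.5071, -0.6761, 0.1690, 0.5071).
r_{12} = q_1·c_2 = 6.7612.
u_2 = c_2 − 6.7612·q_1 = (-0.5714, 0.5714, -1.1429, 0.5714).
‖u_2‖ = 1.5119, so q_2 = (-0.3780, 0.3780, -0.7559, 0.3780).
r_{13} = q_1·c_3 = 0.8452; r_{23} = q_2·c_3 = -3.7796.
u_3 = c_3 − 0.8452·q_1 + 3.7796·q_2 = (-1.0000, -2.0000, -2.0000, -3.0000).
‖u_3‖ = 4.2426, so q_3 = (-0.2357, -0.4714, -0.4714, -0.7071).

q_3 = (-0.2357, -0.4714, -0.4714, -0.7071)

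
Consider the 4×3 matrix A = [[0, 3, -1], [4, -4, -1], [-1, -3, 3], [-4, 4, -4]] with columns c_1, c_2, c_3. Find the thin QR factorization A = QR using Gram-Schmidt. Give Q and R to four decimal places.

Q = [[0.0000, 0.6059, 0.2592], [0.6963, -0.0979, -0.6442], [-0.1741, -0.7834, 0.1944], [-0.6963, 0.0979, -0.6928]], R = [[5.7446, -5.0483, 1.5667], [0.0000, 4.9513, -3.2498], [0.0000, 0.0000, 3.7395]]

e_1 = c_1/‖c_1‖ = (0, 4, -1, -4)/5.7446 = (0.0000, 0.6963, -0.1741, -0.6963).
r_{12} = e_1·c_2 = -5.0483.
u_2 = c_2 + 5.0483·e_1 = (3.0000, -0.4848, -3.8788, 0.4848).
‖u_2‖ = 4.9513, so e_2 = (0.6059, -0.0979, -0.7834, 0.0979).
r_{13} = e_1·c_3 = 1.5667; r_{23} = e_2·c_3 = -3.2498.
u_3 = c_3 − 1.5667·e_1 + 3.2498·e_2 = (0.9691, -2.4091, 0.7268, -2.5909).
‖u_3‖ = 3.7395, so e_3 = (0.2592, -0.6442, 0.1944, -0.6928).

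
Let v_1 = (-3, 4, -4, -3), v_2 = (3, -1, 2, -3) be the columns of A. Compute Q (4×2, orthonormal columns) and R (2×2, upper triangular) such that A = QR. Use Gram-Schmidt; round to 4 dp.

v_1 = (-3, 4, -4, -3); ‖v_1‖ = 7.0711, so e_1 = (-0.4243, 0.5657, -0.5657, -0.4243).
e_1·v_2 = (-0.4243)·3 + 0.5657·(-1) + (-0.5657)·2 + (-0.4243)·(-3) = -1.6971.
u_2 = v_2 + 1.6971·e_1 = (2.2800, -0.0400, 1.0400, -3.7200).
‖u_2‖ = 4.4855, so e_2 = (0.5083, -0.0089, 0.2319, -0.8293).

Q = [[-0.4243, 0.5083], [0.5657, -0.0089], [-0.5657, 0.2319], [-0.4243, -0.8293]], R = [[7.0711, -1.6971], [0.0000, 4.4855]]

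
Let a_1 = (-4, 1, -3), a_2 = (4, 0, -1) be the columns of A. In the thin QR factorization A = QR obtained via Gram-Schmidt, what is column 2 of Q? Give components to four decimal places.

a_1 = (-4, 1, -3); ‖a_1‖ = 5.0990, so e_1 = (-0.7845, 0.1961, -0.5883).
e_1·a_2 = (-0.7845)·4 + 0.1961·0 + (-0.5883)·(-1) = -2.5495.
u_2 = a_2 + 2.5495·e_1 = (2.0000, 0.5000, -2.5000).
‖u_2‖ = 3.2404, so e_2 = (0.6172, 0.1543, -0.7715).

e_2 = (0.6172, 0.1543, -0.7715)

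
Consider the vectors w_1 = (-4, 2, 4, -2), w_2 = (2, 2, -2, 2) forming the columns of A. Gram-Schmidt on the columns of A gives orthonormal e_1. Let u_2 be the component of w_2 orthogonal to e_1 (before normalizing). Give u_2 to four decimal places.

w_1 = (-4, 2, 4, -2); ‖w_1‖ = 6.3246, so e_1 = (-0.6325, 0.3162, 0.6325, -0.3162).
e_1·w_2 = (-0.6325)·2 + 0.3162·2 + 0.6325·(-2) + (-0.3162)·2 = -2.5298.
u_2 = w_2 + 2.5298·e_1 = (0.4000, 2.8000, -0.4000, 1.2000).

u_2 = (0.4000, 2.8000, -0.4000, 1.2000)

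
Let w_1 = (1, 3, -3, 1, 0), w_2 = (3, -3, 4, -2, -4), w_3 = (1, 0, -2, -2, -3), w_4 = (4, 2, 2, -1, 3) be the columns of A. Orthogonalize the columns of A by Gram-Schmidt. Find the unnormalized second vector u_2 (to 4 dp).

u_2 = (4.0000, 0.0000, 1.0000, -1.0000, -4.0000)

w_1 = (1, 3, -3, 1, 0); ‖w_1‖ = 4.4721, so e_1 = (0.2236, 0.6708, -0.6708, 0.2236, 0.0000).
e_1·w_2 = 0.2236·3 + 0.6708·(-3) + (-0.6708)·4 + 0.2236·(-2) + 0.0000·(-4) = -4.4721.
u_2 = w_2 + 4.4721·e_1 = (4.0000, 0.0000, 1.0000, -1.0000, -4.0000).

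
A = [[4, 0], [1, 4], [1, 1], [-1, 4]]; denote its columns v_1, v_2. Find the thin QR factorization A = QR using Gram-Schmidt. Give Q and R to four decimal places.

v_1 = (4, 1, 1, -1); ‖v_1‖ = 4.3589, so q_1 = (0.9177, 0.2294, 0.2294, -0.2294).
q_1·v_2 = 0.9177·0 + 0.2294·4 + 0.2294·1 + (-0.2294)·4 = 0.2294.
u_2 = v_2 − 0.2294·q_1 = (-0.2105, 3.9474, 0.9474, 4.0526).
‖u_2‖ = 5.7400, so q_2 = (-0.0367, 0.6877, 0.1650, 0.7060).

Q = [[0.9177, -0.0367], [0.2294, 0.6877], [0.2294, 0.1650], [-0.2294, 0.7060]], R = [[4.3589, 0.2294], [0.0000, 5.7400]]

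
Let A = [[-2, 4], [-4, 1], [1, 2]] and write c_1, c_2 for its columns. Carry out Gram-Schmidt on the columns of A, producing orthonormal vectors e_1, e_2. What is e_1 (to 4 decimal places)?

e_1 = (-0.4364, -0.8729, 0.2182)

c_1 = (-2, -4, 1); ‖c_1‖ = 4.5826, so e_1 = (-0.4364, -0.8729, 0.2182).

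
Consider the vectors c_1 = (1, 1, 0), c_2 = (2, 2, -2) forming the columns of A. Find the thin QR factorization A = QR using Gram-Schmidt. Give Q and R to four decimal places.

c_1 = (1, 1, 0); ‖c_1‖ = 1.4142, so q_1 = (0.7071, 0.7071, 0.0000).
q_1·c_2 = 0.7071·2 + 0.7071·2 + 0.0000·(-2) = 2.8284.
u_2 = c_2 − 2.8284·q_1 = (0.0000, 0.0000, -2.0000).
‖u_2‖ = 2.0000, so q_2 = (0.0000, 0.0000, -1.0000).

Q = [[0.7071, 0.0000], [0.7071, 0.0000], [0.0000, -1.0000]], R = [[1.4142, 2.8284], [0.0000, 2.0000]]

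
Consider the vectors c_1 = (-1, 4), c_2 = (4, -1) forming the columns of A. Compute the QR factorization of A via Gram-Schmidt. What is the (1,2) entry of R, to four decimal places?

e_1 = c_1/‖c_1‖ = (-1, 4)/4.1231 = (-0.2425, 0.9701).
r_{12} = e_1·c_2 = -1.9403.

r_{12} = -1.9403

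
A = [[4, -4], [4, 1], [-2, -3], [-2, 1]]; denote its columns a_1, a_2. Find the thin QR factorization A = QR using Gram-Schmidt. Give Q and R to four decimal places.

Q = [[0.6325, -0.6349], [0.6325, 0.3572], [-0.3162, -0.6746], [-0.3162, 0.1191]], R = [[6.3246, -1.2649], [0.0000, 5.0398]]

a_1 = (4, 4, -2, -2); ‖a_1‖ = 6.3246, so e_1 = (0.6325, 0.6325, -0.3162, -0.3162).
e_1·a_2 = 0.6325·(-4) + 0.6325·1 + (-0.3162)·(-3) + (-0.3162)·1 = -1.2649.
u_2 = a_2 + 1.2649·e_1 = (-3.2000, 1.8000, -3.4000, 0.6000).
‖u_2‖ = 5.0398, so e_2 = (-0.6349, 0.3572, -0.6746, 0.1191).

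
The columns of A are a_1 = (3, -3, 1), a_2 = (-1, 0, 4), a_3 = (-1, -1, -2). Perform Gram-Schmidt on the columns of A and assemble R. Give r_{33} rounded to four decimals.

a_1 = (3, -3, 1); ‖a_1‖ = 4.3589, so q_1 = (0.6882, -0.6882, 0.2294).
q_1·a_2 = 0.6882·(-1) + (-0.6882)·0 + 0.2294·4 = 0.2294.
u_2 = a_2 − 0.2294·q_1 = (-1.1579, 0.1579, 3.9474).
‖u_2‖ = 4.1167, so q_2 = (-0.2813, 0.0384, 0.9589).
q_1·a_3 = 0.6882·(-1) + (-0.6882)·(-1) + 0.2294·(-2) = -0.4588; q_2·a_3 = (-0.2813)·(-1) + 0.0384·(-1) + 0.9589·(-2) = -1.6748.
u_3 = a_3 + 0.4588·q_1 + 1.6748·q_2 = (-1.1553, -1.2516, -0.2888).
r_{33} = ‖u_3‖ = 1.7276.

r_{33} = 1.7276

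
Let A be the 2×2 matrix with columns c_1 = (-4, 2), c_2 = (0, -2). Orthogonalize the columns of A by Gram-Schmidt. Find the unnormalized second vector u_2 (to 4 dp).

u_2 = (-0.8000, -1.6000)

c_1 = (-4, 2); ‖c_1‖ = 4.4721, so q_1 = (-0.8944, 0.4472).
q_1·c_2 = (-0.8944)·0 + 0.4472·(-2) = -0.8944.
u_2 = c_2 + 0.8944·q_1 = (-0.8000, -1.6000).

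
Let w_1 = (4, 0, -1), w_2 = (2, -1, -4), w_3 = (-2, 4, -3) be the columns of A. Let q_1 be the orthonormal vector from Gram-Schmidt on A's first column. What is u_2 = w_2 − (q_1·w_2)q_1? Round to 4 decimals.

u_2 = (-0.8235, -1.0000, -3.2941)

w_1 = (4, 0, -1); ‖w_1‖ = 4.1231, so q_1 = (0.9701, 0.0000, -0.2425).
q_1·w_2 = 0.9701·2 + 0.0000·(-1) + (-0.2425)·(-4) = 2.9104.
u_2 = w_2 − 2.9104·q_1 = (-0.8235, -1.0000, -3.2941).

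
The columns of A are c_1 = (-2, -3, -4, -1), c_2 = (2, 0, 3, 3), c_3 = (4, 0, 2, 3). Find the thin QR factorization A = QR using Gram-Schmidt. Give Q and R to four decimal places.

c_1 = (-2, -3, -4, -1); ‖c_1‖ = 5.4772, so q_1 = (-0.3651, -0.5477, -0.7303, -0.1826).
q_1·c_2 = (-0.3651)·2 + (-0.5477)·0 + (-0.7303)·3 + (-0.1826)·3 = -3.4689.
u_2 = c_2 + 3.4689·q_1 = (0.7333, -1.9000, 0.4667, 2.3667).
‖u_2‖ = 3.1570, so q_2 = (0.2323, -0.6018, 0.1478, 0.7497).
q_1·c_3 = (-0.3651)·4 + (-0.5477)·0 + (-0.7303)·2 + (-0.1826)·3 = -3.4689; q_2·c_3 = 0.2323·4 + (-0.6018)·0 + 0.1478·2 + 0.7497·3 = 3.4738.
u_3 = c_3 + 3.4689·q_1 − 3.4738·q_2 = (1.9264, 0.1906, -1.0468, -0.2375).
‖u_3‖ = 2.2135, so q_3 = (0.8703, 0.0861, -0.4729, -0.1073).

Q = [[-0.3651, 0.2323, 0.8703], [-0.5477, -0.6018, 0.0861], [-0.7303, 0.1478, -0.4729], [-0.1826, 0.7497, -0.1073]], R = [[5.4772, -3.4689, -3.4689], [0.0000, 3.1570, 3.4738], [0.0000, 0.0000, 2.2135]]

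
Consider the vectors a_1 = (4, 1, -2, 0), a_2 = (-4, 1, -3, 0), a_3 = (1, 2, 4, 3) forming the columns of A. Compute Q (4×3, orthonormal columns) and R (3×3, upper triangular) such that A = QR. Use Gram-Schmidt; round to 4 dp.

Q = [[0.8729, -0.4857, -0.0343], [0.2182, 0.3036, 0.6856], [-0.4364, -0.8197, 0.2742], [0.0000, 0.0000, 0.6735]], R = [[4.5826, -1.9640, -0.4364], [0.0000, 4.7056, -3.1573], [0.0000, 0.0000, 4.4543]]

e_1 = a_1/‖a_1‖ = (4, 1, -2, 0)/4.5826 = (0.8729, 0.2182, -0.4364, 0.0000).
r_{12} = e_1·a_2 = -1.9640.
u_2 = a_2 + 1.9640·e_1 = (-2.2857, 1.4286, -3.8571, 0.0000).
‖u_2‖ = 4.7056, so e_2 = (-0.4857, 0.3036, -0.8197, 0.0000).
r_{13} = e_1·a_3 = -0.4364; r_{23} = e_2·a_3 = -3.1573.
u_3 = a_3 + 0.4364·e_1 + 3.1573·e_2 = (-0.1527, 3.0538, 1.2215, 3.0000).
‖u_3‖ = 4.4543, so e_3 = (-0.0343, 0.6856, 0.2742, 0.6735).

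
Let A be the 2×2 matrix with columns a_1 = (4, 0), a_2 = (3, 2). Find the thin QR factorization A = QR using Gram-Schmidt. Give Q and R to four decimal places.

e_1 = a_1/‖a_1‖ = (4, 0)/4.0000 = (1.0000, 0.0000).
r_{12} = e_1·a_2 = 3.0000.
u_2 = a_2 − 3.0000·e_1 = (0.0000, 2.0000).
‖u_2‖ = 2.0000, so e_2 = (0.0000, 1.0000).

Q = [[1.0000, 0.0000], [0.0000, 1.0000]], R = [[4.0000, 3.0000], [0.0000, 2.0000]]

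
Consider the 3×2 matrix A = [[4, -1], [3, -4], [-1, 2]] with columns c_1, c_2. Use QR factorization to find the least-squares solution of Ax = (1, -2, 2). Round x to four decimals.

x = (0.5135, 0.9640)

e_1 = c_1/‖c_1‖ = (4, 3, -1)/5.0990 = (0.7845, 0.5883, -0.1961).
r_{12} = e_1·c_2 = -3.5301.
u_2 = c_2 + 3.5301·e_1 = (1.7692, -1.9231, 1.3077).
‖u_2‖ = 2.9221, so e_2 = (0.6055, -0.6581, 0.4475).
Qᵀb = (-0.7845, 2.8168).
Back-substitute: x_2 = 2.8168/2.9221 = 0.9640.
x_1 = (-0.7845 + 3.5301·0.9640)/5.0990 = 0.5135.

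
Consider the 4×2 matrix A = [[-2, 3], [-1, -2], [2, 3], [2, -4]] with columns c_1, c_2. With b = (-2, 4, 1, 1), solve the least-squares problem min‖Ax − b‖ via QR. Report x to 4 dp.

c_1 = (-2, -1, 2, 2); ‖c_1‖ = 3.6056, so q_1 = (-0.5547, -0.2774, 0.5547, 0.5547).
q_1·c_2 = (-0.5547)·3 + (-0.2774)·(-2) + 0.5547·3 + 0.5547·(-4) = -1.6641.
u_2 = c_2 + 1.6641·q_1 = (2.0769, -2.4615, 3.9231, -3.0769).
‖u_2‖ = 5.9356, so q_2 = (0.3499, -0.4147, 0.6609, -0.5184).
Qᵀb = (1.1094, -2.2161).
Back-substitute: x_2 = -2.2161/5.9356 = -0.3734.
x_1 = (1.1094 + 1.6641·(-0.3734))/3.6056 = 0.1354.

x = (0.1354, -0.3734)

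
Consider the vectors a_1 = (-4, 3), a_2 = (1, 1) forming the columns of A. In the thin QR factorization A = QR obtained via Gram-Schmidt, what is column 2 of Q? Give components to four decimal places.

a_1 = (-4, 3); ‖a_1‖ = 5.0000, so q_1 = (-0.8000, 0.6000).
q_1·a_2 = (-0.8000)·1 + 0.6000·1 = -0.2000.
u_2 = a_2 + 0.2000·q_1 = (0.8400, 1.1200).
‖u_2‖ = 1.4000, so q_2 = (0.6000, 0.8000).

q_2 = (0.6000, 0.8000)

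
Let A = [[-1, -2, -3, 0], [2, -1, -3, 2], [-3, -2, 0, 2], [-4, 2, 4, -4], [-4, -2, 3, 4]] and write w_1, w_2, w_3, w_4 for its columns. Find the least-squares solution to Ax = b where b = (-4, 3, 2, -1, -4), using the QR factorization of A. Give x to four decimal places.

w_1 = (-1, 2, -3, -4, -4); ‖w_1‖ = 6.7823, so q_1 = (-0.1474, 0.2949, -0.4423, -0.5898, -0.5898).
q_1·w_2 = (-0.1474)·(-2) + 0.2949·(-1) + (-0.4423)·(-2) + (-0.5898)·2 + (-0.5898)·(-2) = 0.8847.
u_2 = w_2 − 0.8847·q_1 = (-1.8696, -1.2609, -1.6087, 2.5217, -1.4783).
‖u_2‖ = 4.0271, so q_2 = (-0.4642, -0.3131, -0.3995, 0.6262, -0.3671).
q_1·w_3 = (-0.1474)·(-3) + 0.2949·(-3) + (-0.4423)·0 + (-0.5898)·4 + (-0.5898)·3 = -4.5707; q_2·w_3 = (-0.4642)·(-3) + (-0.3131)·(-3) + (-0.3995)·0 + 0.6262·4 + (-0.3671)·3 = 3.7356.
u_3 = w_3 + 4.5707·q_1 − 3.7356·q_2 = (-1.9397, -0.4826, -0.5295, -1.0349, 1.6756).
‖u_3‖ = 2.8555, so q_3 = (-0.6793, -0.1690, -0.1854, -0.3624, 0.5868).
q_1·w_4 = (-0.1474)·0 + 0.2949·2 + (-0.4423)·2 + (-0.5898)·(-4) + (-0.5898)·4 = -0.2949; q_2·w_4 = (-0.4642)·0 + (-0.3131)·2 + (-0.3995)·2 + 0.6262·(-4) + (-0.3671)·4 = -5.3982; q_3·w_4 = (-0.6793)·0 + (-0.1690)·2 + (-0.1854)·2 + (-0.3624)·(-4) + 0.5868·4 = 3.0879.
u_4 = w_4 + 0.2949·q_1 + 5.3982·q_2 − 3.0879·q_3 = (-0.4521, 0.9186, 0.2857, 0.3255, 0.0325).
‖u_4‖ = 1.1122, so q_4 = (-0.4065, 0.8260, 0.2569, 0.2927, 0.0293).
Qᵀb = (3.5386, 0.9609, -0.1455, 4.2080).
Back-substitute: x_4 = 4.2080/1.1122 = 3.7836.
x_3 = (-0.1455 − 3.0879·3.7836)/2.8555 = -4.1425.
x_2 = (0.9609 − 3.7356·(-4.1425) + 5.3982·3.7836)/4.0271 = 9.1531.
x_1 = (3.5386 − 0.8847·9.1531 + 4.5707·(-4.1425) + 0.2949·3.7836)/6.7823 = -3.2993.

x = (-3.2993, 9.1531, -4.1425, 3.7836)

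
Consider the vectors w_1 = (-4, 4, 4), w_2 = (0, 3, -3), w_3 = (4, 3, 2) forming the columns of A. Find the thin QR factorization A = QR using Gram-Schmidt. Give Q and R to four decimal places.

q_1 = w_1/‖w_1‖ = (-4, 4, 4)/6.9282 = (-0.5774, 0.5774, 0.5774).
r_{12} = q_1·w_2 = 0.0000.
u_2 = w_2 − 0.0000·q_1 = (0.0000, 3.0000, -3.0000).
‖u_2‖ = 4.2426, so q_2 = (0.0000, 0.7071, -0.7071).
r_{13} = q_1·w_3 = 0.5774; r_{23} = q_2·w_3 = 0.7071.
u_3 = w_3 − 0.5774·q_1 − 0.7071·q_2 = (4.3333, 2.1667, 2.1667).
‖u_3‖ = 5.3072, so q_3 = (0.8165, 0.4082, 0.4082).

Q = [[-0.5774, 0.0000, 0.8165], [0.5774, 0.7071, 0.4082], [0.5774, -0.7071, 0.4082]], R = [[6.9282, 0.0000, 0.5774], [0.0000, 4.2426, 0.7071], [0.0000, 0.0000, 5.3072]]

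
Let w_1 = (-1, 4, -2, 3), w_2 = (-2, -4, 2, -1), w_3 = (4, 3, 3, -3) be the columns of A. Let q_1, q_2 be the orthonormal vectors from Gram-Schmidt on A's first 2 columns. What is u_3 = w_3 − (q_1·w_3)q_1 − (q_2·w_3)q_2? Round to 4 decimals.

q_1 = w_1/‖w_1‖ = (-1, 4, -2, 3)/5.4772 = (-0.1826, 0.7303, -0.3651, 0.5477).
r_{12} = q_1·w_2 = -3.8341.
u_2 = w_2 + 3.8341·q_1 = (-2.7000, -1.2000, 0.6000, 1.1000).
‖u_2‖ = 3.2094, so q_2 = (-0.8413, -0.3739, 0.1870, 0.3427).
r_{13} = q_1·w_3 = -1.2780; r_{23} = q_2·w_3 = -4.9543.
u_3 = w_3 + 1.2780·q_1 + 4.9543·q_2 = (-0.4013, 2.0809, 3.4595, -0.6019).

u_3 = (-0.4013, 2.0809, 3.4595, -0.6019)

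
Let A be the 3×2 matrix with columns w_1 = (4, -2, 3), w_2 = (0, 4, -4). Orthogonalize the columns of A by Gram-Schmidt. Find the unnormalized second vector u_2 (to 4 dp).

w_1 = (4, -2, 3); ‖w_1‖ = 5.3852, so e_1 = (0.7428, -0.3714, 0.5571).
e_1·w_2 = 0.7428·0 + (-0.3714)·4 + 0.5571·(-4) = -3.7139.
u_2 = w_2 + 3.7139·e_1 = (2.7586, 2.6207, -1.9310).

u_2 = (2.7586, 2.6207, -1.9310)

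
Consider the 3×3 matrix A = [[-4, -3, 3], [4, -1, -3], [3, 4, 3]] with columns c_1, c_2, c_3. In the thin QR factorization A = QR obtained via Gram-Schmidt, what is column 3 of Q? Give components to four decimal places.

c_1 = (-4, 4, 3); ‖c_1‖ = 6.4031, so e_1 = (-0.6247, 0.6247, 0.4685).
e_1·c_2 = (-0.6247)·(-3) + 0.6247·(-1) + 0.4685·4 = 3.1235.
u_2 = c_2 − 3.1235·e_1 = (-1.0488, -2.9512, 2.5366).
‖u_2‖ = 4.0304, so e_2 = (-0.2602, -0.7322, 0.6294).
e_1·c_3 = (-0.6247)·3 + 0.6247·(-3) + 0.4685·3 = -2.3426; e_2·c_3 = (-0.2602)·3 + (-0.7322)·(-3) + 0.6294·3 = 3.3042.
u_3 = c_3 + 2.3426·e_1 − 3.3042·e_2 = (2.3964, 0.8829, 2.0180).
‖u_3‖ = 3.2549, so e_3 = (0.7362, 0.2712, 0.6200).

e_3 = (0.7362, 0.2712, 0.6200)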